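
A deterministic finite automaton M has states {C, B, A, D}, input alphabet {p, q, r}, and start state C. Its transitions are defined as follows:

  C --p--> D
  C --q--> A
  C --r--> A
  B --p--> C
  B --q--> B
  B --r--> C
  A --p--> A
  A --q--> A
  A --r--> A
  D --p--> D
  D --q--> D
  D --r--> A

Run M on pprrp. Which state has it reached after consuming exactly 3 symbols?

C → D → D → A
After 3 symbols: A.

A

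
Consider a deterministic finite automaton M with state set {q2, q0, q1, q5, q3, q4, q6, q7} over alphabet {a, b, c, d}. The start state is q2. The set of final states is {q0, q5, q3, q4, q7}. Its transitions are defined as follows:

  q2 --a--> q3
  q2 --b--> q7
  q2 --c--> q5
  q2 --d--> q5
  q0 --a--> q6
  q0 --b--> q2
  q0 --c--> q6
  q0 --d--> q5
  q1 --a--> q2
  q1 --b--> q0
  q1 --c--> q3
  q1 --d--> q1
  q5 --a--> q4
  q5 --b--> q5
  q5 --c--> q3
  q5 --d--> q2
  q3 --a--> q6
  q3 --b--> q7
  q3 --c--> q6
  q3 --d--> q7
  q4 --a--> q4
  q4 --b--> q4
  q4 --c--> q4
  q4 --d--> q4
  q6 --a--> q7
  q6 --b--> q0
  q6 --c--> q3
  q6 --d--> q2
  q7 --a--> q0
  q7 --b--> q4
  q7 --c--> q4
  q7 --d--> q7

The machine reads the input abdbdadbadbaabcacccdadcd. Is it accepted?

Yes

Trace: q2 -a-> q3 -b-> q7 -d-> q7 -b-> q4 -d-> q4 -a-> q4 -d-> q4 -b-> q4 -a-> q4 -d-> q4 -b-> q4 -a-> q4 -a-> q4 -b-> q4 -c-> q4 -a-> q4 -c-> q4 -c-> q4 -c-> q4 -d-> q4 -a-> q4 -d-> q4 -c-> q4 -d-> q4
End state q4 is accepting.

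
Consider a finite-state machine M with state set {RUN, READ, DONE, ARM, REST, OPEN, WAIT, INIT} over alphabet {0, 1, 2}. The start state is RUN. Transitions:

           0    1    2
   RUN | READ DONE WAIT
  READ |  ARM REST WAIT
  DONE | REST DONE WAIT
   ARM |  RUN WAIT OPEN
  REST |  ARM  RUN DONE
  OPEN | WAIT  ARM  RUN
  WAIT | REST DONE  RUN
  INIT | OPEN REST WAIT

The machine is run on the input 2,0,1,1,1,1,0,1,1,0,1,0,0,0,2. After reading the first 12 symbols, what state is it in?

READ

RUN → WAIT → REST → RUN → DONE → DONE → DONE → REST → RUN → DONE → REST → RUN → READ
After 12 symbols: READ.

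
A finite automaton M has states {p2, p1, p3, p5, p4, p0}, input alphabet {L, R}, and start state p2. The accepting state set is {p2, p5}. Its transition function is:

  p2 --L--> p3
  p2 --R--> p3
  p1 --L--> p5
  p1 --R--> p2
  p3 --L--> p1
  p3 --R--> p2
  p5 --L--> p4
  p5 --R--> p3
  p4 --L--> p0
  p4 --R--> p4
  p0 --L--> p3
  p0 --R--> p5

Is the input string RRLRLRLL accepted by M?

start at p2
read 'R': p2 → p3
read 'R': p3 → p2
read 'L': p2 → p3
read 'R': p3 → p2
read 'L': p2 → p3
read 'R': p3 → p2
read 'L': p2 → p3
read 'L': p3 → p1
End state p1 is not accepting.

No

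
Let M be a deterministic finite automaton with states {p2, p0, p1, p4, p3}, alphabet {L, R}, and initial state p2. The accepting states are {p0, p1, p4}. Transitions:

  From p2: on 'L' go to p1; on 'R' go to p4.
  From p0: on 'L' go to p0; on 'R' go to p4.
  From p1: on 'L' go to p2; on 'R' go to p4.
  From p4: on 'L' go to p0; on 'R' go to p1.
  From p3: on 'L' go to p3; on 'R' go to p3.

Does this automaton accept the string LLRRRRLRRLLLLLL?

Yes

p2 → p1 → p2 → p4 → p1 → p4 → p1 → p2 → p4 → p1 → p2 → p1 → p2 → p1 → p2 → p1
End state p1 is accepting.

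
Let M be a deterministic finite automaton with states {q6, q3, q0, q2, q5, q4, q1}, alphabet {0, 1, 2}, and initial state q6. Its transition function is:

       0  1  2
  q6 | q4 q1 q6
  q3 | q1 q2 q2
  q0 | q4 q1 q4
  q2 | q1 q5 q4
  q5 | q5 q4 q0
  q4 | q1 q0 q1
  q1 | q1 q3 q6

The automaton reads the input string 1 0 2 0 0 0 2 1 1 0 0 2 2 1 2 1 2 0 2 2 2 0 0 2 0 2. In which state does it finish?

start at q6
read '1': q6 → q1
read '0': q1 → q1
read '2': q1 → q6
read '0': q6 → q4
read '0': q4 → q1
read '0': q1 → q1
read '2': q1 → q6
read '1': q6 → q1
read '1': q1 → q3
read '0': q3 → q1
read '0': q1 → q1
read '2': q1 → q6
read '2': q6 → q6
read '1': q6 → q1
read '2': q1 → q6
read '1': q6 → q1
read '2': q1 → q6
read '0': q6 → q4
read '2': q4 → q1
read '2': q1 → q6
read '2': q6 → q6
read '0': q6 → q4
read '0': q4 → q1
read '2': q1 → q6
read '0': q6 → q4
read '2': q4 → q1

q1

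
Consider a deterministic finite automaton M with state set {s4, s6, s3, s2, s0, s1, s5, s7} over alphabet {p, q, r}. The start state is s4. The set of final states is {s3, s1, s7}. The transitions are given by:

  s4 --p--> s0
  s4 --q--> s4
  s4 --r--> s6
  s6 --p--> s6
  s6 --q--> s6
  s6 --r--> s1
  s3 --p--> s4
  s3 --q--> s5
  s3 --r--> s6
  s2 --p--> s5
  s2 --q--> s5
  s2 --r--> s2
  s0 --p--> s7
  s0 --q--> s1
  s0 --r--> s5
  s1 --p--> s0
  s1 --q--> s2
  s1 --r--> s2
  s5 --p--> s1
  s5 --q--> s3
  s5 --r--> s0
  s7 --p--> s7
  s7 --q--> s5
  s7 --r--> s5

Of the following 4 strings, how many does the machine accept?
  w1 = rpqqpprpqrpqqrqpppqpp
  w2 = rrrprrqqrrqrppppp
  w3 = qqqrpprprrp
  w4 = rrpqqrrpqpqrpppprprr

1

w1: Trace: s4 -r-> s6 -p-> s6 -q-> s6 -q-> s6 -p-> s6 -p-> s6 -r-> s1 -p-> s0 -q-> s1 -r-> s2 -p-> s5 -q-> s3 -q-> s5 -r-> s0 -q-> s1 -p-> s0 -p-> s7 -p-> s7 -q-> s5 -p-> s1 -p-> s0  → end s0, rejected
w2: Trace: s4 -r-> s6 -r-> s1 -r-> s2 -p-> s5 -r-> s0 -r-> s5 -q-> s3 -q-> s5 -r-> s0 -r-> s5 -q-> s3 -r-> s6 -p-> s6 -p-> s6 -p-> s6 -p-> s6 -p-> s6  → end s6, rejected
w3: Trace: s4 -q-> s4 -q-> s4 -q-> s4 -r-> s6 -p-> s6 -p-> s6 -r-> s1 -p-> s0 -r-> s5 -r-> s0 -p-> s7  → end s7, accepted
w4: Trace: s4 -r-> s6 -r-> s1 -p-> s0 -q-> s1 -q-> s2 -r-> s2 -r-> s2 -p-> s5 -q-> s3 -p-> s4 -q-> s4 -r-> s6 -p-> s6 -p-> s6 -p-> s6 -p-> s6 -r-> s1 -p-> s0 -r-> s5 -r-> s0  → end s0, rejected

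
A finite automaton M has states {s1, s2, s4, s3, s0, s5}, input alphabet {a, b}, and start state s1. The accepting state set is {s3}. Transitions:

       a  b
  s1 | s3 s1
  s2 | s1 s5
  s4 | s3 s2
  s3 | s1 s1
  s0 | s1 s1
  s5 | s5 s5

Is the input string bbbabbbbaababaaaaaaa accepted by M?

start at s1
read 'b': s1 → s1
read 'b': s1 → s1
read 'b': s1 → s1
read 'a': s1 → s3
read 'b': s3 → s1
read 'b': s1 → s1
read 'b': s1 → s1
read 'b': s1 → s1
read 'a': s1 → s3
read 'a': s3 → s1
read 'b': s1 → s1
read 'a': s1 → s3
read 'b': s3 → s1
read 'a': s1 → s3
read 'a': s3 → s1
read 'a': s1 → s3
read 'a': s3 → s1
read 'a': s1 → s3
read 'a': s3 → s1
read 'a': s1 → s3
End state s3 is accepting.

Yes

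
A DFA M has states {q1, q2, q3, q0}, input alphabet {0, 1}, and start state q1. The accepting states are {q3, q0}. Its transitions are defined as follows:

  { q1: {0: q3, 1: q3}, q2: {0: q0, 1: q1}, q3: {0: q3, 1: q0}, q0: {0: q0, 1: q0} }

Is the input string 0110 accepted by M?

Yes

q1 → q3 → q0 → q0 → q0
End state q0 is accepting.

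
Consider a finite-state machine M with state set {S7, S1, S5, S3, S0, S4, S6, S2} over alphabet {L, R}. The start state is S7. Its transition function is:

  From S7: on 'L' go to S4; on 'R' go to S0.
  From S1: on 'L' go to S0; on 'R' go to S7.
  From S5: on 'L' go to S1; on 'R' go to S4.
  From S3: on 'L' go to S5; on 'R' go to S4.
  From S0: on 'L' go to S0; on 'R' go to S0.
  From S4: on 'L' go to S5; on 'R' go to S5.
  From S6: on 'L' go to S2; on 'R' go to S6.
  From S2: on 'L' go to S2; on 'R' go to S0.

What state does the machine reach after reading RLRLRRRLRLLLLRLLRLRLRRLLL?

S0

Trace: S7 -R-> S0 -L-> S0 -R-> S0 -L-> S0 -R-> S0 -R-> S0 -R-> S0 -L-> S0 -R-> S0 -L-> S0 -L-> S0 -L-> S0 -L-> S0 -R-> S0 -L-> S0 -L-> S0 -R-> S0 -L-> S0 -R-> S0 -L-> S0 -R-> S0 -R-> S0 -L-> S0 -L-> S0 -L-> S0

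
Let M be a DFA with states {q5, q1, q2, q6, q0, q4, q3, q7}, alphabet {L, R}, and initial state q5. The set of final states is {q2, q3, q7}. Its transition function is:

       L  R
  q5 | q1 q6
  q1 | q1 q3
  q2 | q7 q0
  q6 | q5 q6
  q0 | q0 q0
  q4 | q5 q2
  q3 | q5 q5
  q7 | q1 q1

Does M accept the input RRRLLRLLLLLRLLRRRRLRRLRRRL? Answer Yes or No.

Trace: q5 -R-> q6 -R-> q6 -R-> q6 -L-> q5 -L-> q1 -R-> q3 -L-> q5 -L-> q1 -L-> q1 -L-> q1 -L-> q1 -R-> q3 -L-> q5 -L-> q1 -R-> q3 -R-> q5 -R-> q6 -R-> q6 -L-> q5 -R-> q6 -R-> q6 -L-> q5 -R-> q6 -R-> q6 -R-> q6 -L-> q5
End state q5 is not accepting.

No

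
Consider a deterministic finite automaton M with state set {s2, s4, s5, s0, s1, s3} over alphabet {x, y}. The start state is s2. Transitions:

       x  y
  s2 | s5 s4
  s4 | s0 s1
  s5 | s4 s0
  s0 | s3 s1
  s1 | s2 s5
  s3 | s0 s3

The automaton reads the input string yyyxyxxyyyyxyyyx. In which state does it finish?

s0

s2 → s4 → s1 → s5 → s4 → s1 → s2 → s5 → s0 → s1 → s5 → s0 → s3 → s3 → s3 → s3 → s0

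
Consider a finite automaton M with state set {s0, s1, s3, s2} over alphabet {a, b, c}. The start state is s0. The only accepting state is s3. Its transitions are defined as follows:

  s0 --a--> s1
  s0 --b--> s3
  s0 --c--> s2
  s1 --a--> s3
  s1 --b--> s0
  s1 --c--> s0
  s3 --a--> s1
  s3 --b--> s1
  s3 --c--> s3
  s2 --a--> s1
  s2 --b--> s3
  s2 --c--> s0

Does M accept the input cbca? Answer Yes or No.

s0 → s2 → s3 → s3 → s1
End state s1 is not accepting.

No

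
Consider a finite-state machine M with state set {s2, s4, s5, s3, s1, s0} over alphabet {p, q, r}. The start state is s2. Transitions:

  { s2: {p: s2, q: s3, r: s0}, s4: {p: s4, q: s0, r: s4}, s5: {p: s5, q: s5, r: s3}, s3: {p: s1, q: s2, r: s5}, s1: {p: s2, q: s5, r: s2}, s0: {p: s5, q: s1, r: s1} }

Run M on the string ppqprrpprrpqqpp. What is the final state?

s5

Trace: s2 -p-> s2 -p-> s2 -q-> s3 -p-> s1 -r-> s2 -r-> s0 -p-> s5 -p-> s5 -r-> s3 -r-> s5 -p-> s5 -q-> s5 -q-> s5 -p-> s5 -p-> s5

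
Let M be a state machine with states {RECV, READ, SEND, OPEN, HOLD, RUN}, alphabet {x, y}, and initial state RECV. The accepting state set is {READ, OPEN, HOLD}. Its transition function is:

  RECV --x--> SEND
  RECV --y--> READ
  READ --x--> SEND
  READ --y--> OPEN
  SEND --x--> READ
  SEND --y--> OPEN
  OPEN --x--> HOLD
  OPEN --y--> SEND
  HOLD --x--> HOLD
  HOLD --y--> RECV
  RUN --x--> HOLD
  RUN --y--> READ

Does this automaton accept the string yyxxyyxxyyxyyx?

start at RECV
read 'y': RECV → READ
read 'y': READ → OPEN
read 'x': OPEN → HOLD
read 'x': HOLD → HOLD
read 'y': HOLD → RECV
read 'y': RECV → READ
read 'x': READ → SEND
read 'x': SEND → READ
read 'y': READ → OPEN
read 'y': OPEN → SEND
read 'x': SEND → READ
read 'y': READ → OPEN
read 'y': OPEN → SEND
read 'x': SEND → READ
End state READ is accepting.

Yes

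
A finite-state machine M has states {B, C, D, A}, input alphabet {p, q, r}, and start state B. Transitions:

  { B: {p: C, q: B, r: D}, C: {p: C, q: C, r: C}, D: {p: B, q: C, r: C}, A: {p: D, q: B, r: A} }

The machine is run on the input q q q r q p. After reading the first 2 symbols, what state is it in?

B → B → B
After 2 symbols: B.

B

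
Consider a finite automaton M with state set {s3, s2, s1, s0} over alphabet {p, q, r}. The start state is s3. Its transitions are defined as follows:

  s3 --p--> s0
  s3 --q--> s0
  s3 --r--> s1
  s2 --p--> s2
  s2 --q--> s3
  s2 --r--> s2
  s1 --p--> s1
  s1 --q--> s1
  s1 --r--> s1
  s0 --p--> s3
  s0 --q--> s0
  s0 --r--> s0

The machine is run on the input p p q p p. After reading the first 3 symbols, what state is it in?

s0

Trace: s3 -p-> s0 -p-> s3 -q-> s0
After 3 symbols: s0.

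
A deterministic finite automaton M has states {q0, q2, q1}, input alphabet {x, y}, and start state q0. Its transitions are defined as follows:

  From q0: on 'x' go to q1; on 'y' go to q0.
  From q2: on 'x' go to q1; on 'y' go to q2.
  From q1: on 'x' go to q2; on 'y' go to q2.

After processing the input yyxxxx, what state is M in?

q0 → q0 → q0 → q1 → q2 → q1 → q2

q2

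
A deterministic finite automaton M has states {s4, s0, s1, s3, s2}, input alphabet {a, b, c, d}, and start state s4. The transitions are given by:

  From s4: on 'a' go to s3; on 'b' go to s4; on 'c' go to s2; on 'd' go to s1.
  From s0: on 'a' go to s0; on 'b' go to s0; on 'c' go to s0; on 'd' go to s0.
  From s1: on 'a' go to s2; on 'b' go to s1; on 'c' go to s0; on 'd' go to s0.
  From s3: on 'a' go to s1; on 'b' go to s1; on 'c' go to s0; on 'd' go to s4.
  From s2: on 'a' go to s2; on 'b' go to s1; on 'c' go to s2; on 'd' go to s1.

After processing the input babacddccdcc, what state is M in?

s0

start at s4
read 'b': s4 → s4
read 'a': s4 → s3
read 'b': s3 → s1
read 'a': s1 → s2
read 'c': s2 → s2
read 'd': s2 → s1
read 'd': s1 → s0
read 'c': s0 → s0
read 'c': s0 → s0
read 'd': s0 → s0
read 'c': s0 → s0
read 'c': s0 → s0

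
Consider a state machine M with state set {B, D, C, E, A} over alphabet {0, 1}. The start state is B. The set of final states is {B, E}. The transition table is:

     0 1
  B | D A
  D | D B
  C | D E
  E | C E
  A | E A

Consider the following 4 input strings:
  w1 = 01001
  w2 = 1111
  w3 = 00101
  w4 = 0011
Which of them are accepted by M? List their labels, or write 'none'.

w1:
  start at B
  read '0': B → D
  read '1': D → B
  read '0': B → D
  read '0': D → D
  read '1': D → B
  end B, accepted
w2:
  start at B
  read '1': B → A
  read '1': A → A
  read '1': A → A
  read '1': A → A
  end A, rejected
w3:
  start at B
  read '0': B → D
  read '0': D → D
  read '1': D → B
  read '0': B → D
  read '1': D → B
  end B, accepted
w4:
  start at B
  read '0': B → D
  read '0': D → D
  read '1': D → B
  read '1': B → A
  end A, rejected

w1, w3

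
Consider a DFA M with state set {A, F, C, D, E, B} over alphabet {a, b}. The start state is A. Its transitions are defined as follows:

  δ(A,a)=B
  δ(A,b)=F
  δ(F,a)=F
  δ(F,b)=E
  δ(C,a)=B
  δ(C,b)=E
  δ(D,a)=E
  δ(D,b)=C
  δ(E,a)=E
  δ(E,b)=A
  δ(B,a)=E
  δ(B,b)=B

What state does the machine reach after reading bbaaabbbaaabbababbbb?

A

Trace: A -b-> F -b-> E -a-> E -a-> E -a-> E -b-> A -b-> F -b-> E -a-> E -a-> E -a-> E -b-> A -b-> F -a-> F -b-> E -a-> E -b-> A -b-> F -b-> E -b-> A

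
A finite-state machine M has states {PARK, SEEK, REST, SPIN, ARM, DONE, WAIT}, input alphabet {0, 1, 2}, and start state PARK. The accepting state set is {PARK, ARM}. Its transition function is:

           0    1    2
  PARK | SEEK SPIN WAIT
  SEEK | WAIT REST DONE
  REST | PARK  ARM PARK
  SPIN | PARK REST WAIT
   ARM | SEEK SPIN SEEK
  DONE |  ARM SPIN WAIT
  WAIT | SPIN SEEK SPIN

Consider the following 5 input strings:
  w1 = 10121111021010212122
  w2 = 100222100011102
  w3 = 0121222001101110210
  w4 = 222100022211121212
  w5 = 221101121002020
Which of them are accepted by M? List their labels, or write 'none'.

w1: PARK → SPIN → PARK → SPIN → WAIT → SEEK → REST → ARM → SPIN → PARK → WAIT → SEEK → WAIT → SEEK → WAIT → SPIN → REST → PARK → SPIN → WAIT → SPIN  → end SPIN, rejected
w2: PARK → SPIN → PARK → SEEK → DONE → WAIT → SPIN → REST → PARK → SEEK → WAIT → SEEK → REST → ARM → SEEK → DONE  → end DONE, rejected
w3: PARK → SEEK → REST → PARK → SPIN → WAIT → SPIN → WAIT → SPIN → PARK → SPIN → REST → PARK → SPIN → REST → ARM → SEEK → DONE → SPIN → PARK  → end PARK, accepted
w4: PARK → WAIT → SPIN → WAIT → SEEK → WAIT → SPIN → PARK → WAIT → SPIN → WAIT → SEEK → REST → ARM → SEEK → REST → PARK → SPIN → WAIT  → end WAIT, rejected
w5: PARK → WAIT → SPIN → REST → ARM → SEEK → REST → ARM → SEEK → REST → PARK → SEEK → DONE → ARM → SEEK → WAIT  → end WAIT, rejected

w3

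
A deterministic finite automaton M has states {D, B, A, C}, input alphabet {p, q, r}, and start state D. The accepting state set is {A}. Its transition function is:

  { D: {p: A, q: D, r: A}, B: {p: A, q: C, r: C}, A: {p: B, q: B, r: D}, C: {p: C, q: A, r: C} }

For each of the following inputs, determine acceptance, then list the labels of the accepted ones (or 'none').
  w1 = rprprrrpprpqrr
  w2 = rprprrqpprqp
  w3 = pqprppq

w1: Trace: D -r-> A -p-> B -r-> C -p-> C -r-> C -r-> C -r-> C -p-> C -p-> C -r-> C -p-> C -q-> A -r-> D -r-> A  → end A, accepted
w2: Trace: D -r-> A -p-> B -r-> C -p-> C -r-> C -r-> C -q-> A -p-> B -p-> A -r-> D -q-> D -p-> A  → end A, accepted
w3: Trace: D -p-> A -q-> B -p-> A -r-> D -p-> A -p-> B -q-> C  → end C, rejected

w1, w2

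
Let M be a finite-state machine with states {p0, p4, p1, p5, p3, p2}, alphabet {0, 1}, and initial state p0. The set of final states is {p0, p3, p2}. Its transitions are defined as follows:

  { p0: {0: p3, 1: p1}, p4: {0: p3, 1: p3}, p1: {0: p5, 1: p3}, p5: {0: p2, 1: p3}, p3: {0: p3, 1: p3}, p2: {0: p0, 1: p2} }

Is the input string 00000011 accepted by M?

Yes

p0 → p3 → p3 → p3 → p3 → p3 → p3 → p3 → p3
End state p3 is accepting.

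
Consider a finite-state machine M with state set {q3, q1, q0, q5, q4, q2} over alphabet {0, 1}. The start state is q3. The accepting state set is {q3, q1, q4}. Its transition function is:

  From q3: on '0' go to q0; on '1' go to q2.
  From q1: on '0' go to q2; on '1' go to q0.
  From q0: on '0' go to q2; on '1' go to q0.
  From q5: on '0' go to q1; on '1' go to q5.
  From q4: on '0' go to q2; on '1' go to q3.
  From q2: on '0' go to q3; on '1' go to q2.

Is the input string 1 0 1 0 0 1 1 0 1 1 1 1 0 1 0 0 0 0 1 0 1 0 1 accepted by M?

start at q3
read '1': q3 → q2
read '0': q2 → q3
read '1': q3 → q2
read '0': q2 → q3
read '0': q3 → q0
read '1': q0 → q0
read '1': q0 → q0
read '0': q0 → q2
read '1': q2 → q2
read '1': q2 → q2
read '1': q2 → q2
read '1': q2 → q2
read '0': q2 → q3
read '1': q3 → q2
read '0': q2 → q3
read '0': q3 → q0
read '0': q0 → q2
read '0': q2 → q3
read '1': q3 → q2
read '0': q2 → q3
read '1': q3 → q2
read '0': q2 → q3
read '1': q3 → q2
End state q2 is not accepting.

No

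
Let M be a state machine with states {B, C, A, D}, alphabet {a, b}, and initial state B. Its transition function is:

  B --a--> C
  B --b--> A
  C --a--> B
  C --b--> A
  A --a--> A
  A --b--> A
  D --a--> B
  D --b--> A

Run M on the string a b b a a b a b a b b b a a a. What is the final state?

B → C → A → A → A → A → A → A → A → A → A → A → A → A → A → A

A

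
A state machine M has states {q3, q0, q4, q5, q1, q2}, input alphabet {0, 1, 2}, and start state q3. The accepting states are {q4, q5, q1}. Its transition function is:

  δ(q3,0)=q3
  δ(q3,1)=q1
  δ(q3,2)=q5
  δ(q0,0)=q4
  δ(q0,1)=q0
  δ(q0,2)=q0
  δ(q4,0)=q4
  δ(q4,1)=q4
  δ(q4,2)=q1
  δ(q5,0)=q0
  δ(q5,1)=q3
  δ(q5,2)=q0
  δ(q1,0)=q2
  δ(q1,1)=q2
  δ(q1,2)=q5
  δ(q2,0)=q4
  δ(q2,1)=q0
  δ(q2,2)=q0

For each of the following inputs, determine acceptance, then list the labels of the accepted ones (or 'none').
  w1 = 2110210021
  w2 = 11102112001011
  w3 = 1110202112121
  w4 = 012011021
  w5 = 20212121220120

w1: Trace: q3 -2-> q5 -1-> q3 -1-> q1 -0-> q2 -2-> q0 -1-> q0 -0-> q4 -0-> q4 -2-> q1 -1-> q2  → end q2, rejected
w2: Trace: q3 -1-> q1 -1-> q2 -1-> q0 -0-> q4 -2-> q1 -1-> q2 -1-> q0 -2-> q0 -0-> q4 -0-> q4 -1-> q4 -0-> q4 -1-> q4 -1-> q4  → end q4, accepted
w3: Trace: q3 -1-> q1 -1-> q2 -1-> q0 -0-> q4 -2-> q1 -0-> q2 -2-> q0 -1-> q0 -1-> q0 -2-> q0 -1-> q0 -2-> q0 -1-> q0  → end q0, rejected
w4: Trace: q3 -0-> q3 -1-> q1 -2-> q5 -0-> q0 -1-> q0 -1-> q0 -0-> q4 -2-> q1 -1-> q2  → end q2, rejected
w5: Trace: q3 -2-> q5 -0-> q0 -2-> q0 -1-> q0 -2-> q0 -1-> q0 -2-> q0 -1-> q0 -2-> q0 -2-> q0 -0-> q4 -1-> q4 -2-> q1 -0-> q2  → end q2, rejected

w2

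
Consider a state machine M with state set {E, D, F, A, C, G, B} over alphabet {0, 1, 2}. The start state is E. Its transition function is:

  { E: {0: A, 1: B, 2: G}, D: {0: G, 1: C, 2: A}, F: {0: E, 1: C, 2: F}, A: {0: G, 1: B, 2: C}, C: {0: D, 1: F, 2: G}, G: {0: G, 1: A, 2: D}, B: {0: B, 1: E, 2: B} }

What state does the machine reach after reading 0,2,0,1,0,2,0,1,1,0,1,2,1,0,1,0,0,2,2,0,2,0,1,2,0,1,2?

start at E
read '0': E → A
read '2': A → C
read '0': C → D
read '1': D → C
read '0': C → D
read '2': D → A
read '0': A → G
read '1': G → A
read '1': A → B
read '0': B → B
read '1': B → E
read '2': E → G
read '1': G → A
read '0': A → G
read '1': G → A
read '0': A → G
read '0': G → G
read '2': G → D
read '2': D → A
read '0': A → G
read '2': G → D
read '0': D → G
read '1': G → A
read '2': A → C
read '0': C → D
read '1': D → C
read '2': C → G

G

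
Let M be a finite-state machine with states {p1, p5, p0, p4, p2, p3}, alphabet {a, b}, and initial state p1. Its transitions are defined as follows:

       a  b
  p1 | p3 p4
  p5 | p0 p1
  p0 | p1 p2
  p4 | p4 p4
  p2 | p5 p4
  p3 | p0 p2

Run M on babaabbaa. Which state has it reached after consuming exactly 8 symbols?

start at p1
read 'b': p1 → p4
read 'a': p4 → p4
read 'b': p4 → p4
read 'a': p4 → p4
read 'a': p4 → p4
read 'b': p4 → p4
read 'b': p4 → p4
read 'a': p4 → p4
After 8 symbols: p4.

p4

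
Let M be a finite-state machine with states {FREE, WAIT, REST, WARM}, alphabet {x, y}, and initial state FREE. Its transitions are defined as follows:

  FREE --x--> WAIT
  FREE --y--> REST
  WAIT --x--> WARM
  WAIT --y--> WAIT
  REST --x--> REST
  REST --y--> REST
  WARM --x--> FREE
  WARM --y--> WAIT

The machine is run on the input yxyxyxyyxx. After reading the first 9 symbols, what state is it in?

REST

Trace: FREE -y-> REST -x-> REST -y-> REST -x-> REST -y-> REST -x-> REST -y-> REST -y-> REST -x-> REST
After 9 symbols: REST.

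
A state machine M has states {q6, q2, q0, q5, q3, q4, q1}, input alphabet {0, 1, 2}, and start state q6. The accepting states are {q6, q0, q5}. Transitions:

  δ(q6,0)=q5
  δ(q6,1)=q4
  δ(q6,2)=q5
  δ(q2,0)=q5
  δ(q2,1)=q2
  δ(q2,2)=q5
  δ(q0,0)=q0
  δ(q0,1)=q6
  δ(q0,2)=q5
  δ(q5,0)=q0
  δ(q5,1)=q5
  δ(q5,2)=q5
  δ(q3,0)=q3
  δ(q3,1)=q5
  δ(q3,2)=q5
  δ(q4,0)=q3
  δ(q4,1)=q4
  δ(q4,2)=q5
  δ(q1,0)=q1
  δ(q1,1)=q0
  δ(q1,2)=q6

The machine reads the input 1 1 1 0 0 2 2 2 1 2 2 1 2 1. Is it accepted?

start at q6
read '1': q6 → q4
read '1': q4 → q4
read '1': q4 → q4
read '0': q4 → q3
read '0': q3 → q3
read '2': q3 → q5
read '2': q5 → q5
read '2': q5 → q5
read '1': q5 → q5
read '2': q5 → q5
read '2': q5 → q5
read '1': q5 → q5
read '2': q5 → q5
read '1': q5 → q5
End state q5 is accepting.

Yes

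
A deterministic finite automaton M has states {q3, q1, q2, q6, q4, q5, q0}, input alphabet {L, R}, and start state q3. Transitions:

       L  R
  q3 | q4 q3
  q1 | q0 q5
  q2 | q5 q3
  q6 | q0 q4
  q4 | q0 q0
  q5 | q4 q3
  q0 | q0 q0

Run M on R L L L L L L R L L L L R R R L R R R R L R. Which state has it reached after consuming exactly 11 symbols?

q3 → q3 → q4 → q0 → q0 → q0 → q0 → q0 → q0 → q0 → q0 → q0
After 11 symbols: q0.

q0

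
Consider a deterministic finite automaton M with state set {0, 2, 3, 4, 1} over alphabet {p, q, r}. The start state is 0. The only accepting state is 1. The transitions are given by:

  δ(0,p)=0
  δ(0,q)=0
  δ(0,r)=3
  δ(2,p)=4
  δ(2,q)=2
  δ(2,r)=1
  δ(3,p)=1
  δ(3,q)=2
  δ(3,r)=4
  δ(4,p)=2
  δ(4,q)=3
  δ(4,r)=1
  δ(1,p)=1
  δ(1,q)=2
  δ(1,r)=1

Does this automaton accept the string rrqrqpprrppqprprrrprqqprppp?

Yes

Trace: 0 -r-> 3 -r-> 4 -q-> 3 -r-> 4 -q-> 3 -p-> 1 -p-> 1 -r-> 1 -r-> 1 -p-> 1 -p-> 1 -q-> 2 -p-> 4 -r-> 1 -p-> 1 -r-> 1 -r-> 1 -r-> 1 -p-> 1 -r-> 1 -q-> 2 -q-> 2 -p-> 4 -r-> 1 -p-> 1 -p-> 1 -p-> 1
End state 1 is accepting.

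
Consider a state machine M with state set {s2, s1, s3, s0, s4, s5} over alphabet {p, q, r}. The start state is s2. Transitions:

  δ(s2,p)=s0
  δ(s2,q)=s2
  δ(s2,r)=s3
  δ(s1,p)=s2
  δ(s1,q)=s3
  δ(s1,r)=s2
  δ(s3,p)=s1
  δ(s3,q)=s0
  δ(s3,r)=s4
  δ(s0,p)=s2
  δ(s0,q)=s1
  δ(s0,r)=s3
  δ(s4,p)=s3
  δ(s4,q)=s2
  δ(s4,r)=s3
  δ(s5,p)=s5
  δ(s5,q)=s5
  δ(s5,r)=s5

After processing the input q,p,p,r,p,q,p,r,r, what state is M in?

s3

s2 → s2 → s0 → s2 → s3 → s1 → s3 → s1 → s2 → s3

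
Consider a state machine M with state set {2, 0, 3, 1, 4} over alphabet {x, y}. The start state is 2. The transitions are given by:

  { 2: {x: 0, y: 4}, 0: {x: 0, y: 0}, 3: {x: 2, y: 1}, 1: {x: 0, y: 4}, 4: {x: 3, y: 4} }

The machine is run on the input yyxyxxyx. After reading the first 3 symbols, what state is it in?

start at 2
read 'y': 2 → 4
read 'y': 4 → 4
read 'x': 4 → 3
After 3 symbols: 3.

3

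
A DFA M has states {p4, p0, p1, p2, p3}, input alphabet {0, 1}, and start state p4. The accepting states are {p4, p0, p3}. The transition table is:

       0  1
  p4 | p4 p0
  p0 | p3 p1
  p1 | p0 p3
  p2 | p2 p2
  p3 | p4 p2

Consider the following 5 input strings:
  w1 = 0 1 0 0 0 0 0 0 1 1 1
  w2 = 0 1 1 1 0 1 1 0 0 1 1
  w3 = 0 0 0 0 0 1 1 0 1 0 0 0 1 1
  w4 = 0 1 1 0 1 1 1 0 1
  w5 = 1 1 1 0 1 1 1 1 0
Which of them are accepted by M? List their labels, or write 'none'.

w1

w1:
  start at p4
  read '0': p4 → p4
  read '1': p4 → p0
  read '0': p0 → p3
  read '0': p3 → p4
  read '0': p4 → p4
  read '0': p4 → p4
  read '0': p4 → p4
  read '0': p4 → p4
  read '1': p4 → p0
  read '1': p0 → p1
  read '1': p1 → p3
  end p3, accepted
w2:
  start at p4
  read '0': p4 → p4
  read '1': p4 → p0
  read '1': p0 → p1
  read '1': p1 → p3
  read '0': p3 → p4
  read '1': p4 → p0
  read '1': p0 → p1
  read '0': p1 → p0
  read '0': p0 → p3
  read '1': p3 → p2
  read '1': p2 → p2
  end p2, rejected
w3:
  start at p4
  read '0': p4 → p4
  read '0': p4 → p4
  read '0': p4 → p4
  read '0': p4 → p4
  read '0': p4 → p4
  read '1': p4 → p0
  read '1': p0 → p1
  read '0': p1 → p0
  read '1': p0 → p1
  read '0': p1 → p0
  read '0': p0 → p3
  read '0': p3 → p4
  read '1': p4 → p0
  read '1': p0 → p1
  end p1, rejected
w4:
  start at p4
  read '0': p4 → p4
  read '1': p4 → p0
  read '1': p0 → p1
  read '0': p1 → p0
  read '1': p0 → p1
  read '1': p1 → p3
  read '1': p3 → p2
  read '0': p2 → p2
  read '1': p2 → p2
  end p2, rejected
w5:
  start at p4
  read '1': p4 → p0
  read '1': p0 → p1
  read '1': p1 → p3
  read '0': p3 → p4
  read '1': p4 → p0
  read '1': p0 → p1
  read '1': p1 → p3
  read '1': p3 → p2
  read '0': p2 → p2
  end p2, rejected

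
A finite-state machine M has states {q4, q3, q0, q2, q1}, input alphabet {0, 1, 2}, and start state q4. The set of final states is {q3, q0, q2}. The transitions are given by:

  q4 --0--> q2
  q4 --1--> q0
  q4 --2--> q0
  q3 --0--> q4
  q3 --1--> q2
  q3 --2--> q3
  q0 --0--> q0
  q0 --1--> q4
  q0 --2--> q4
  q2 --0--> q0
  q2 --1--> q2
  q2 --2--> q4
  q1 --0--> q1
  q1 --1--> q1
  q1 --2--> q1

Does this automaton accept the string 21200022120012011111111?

Yes

Trace: q4 -2-> q0 -1-> q4 -2-> q0 -0-> q0 -0-> q0 -0-> q0 -2-> q4 -2-> q0 -1-> q4 -2-> q0 -0-> q0 -0-> q0 -1-> q4 -2-> q0 -0-> q0 -1-> q4 -1-> q0 -1-> q4 -1-> q0 -1-> q4 -1-> q0 -1-> q4 -1-> q0
End state q0 is accepting.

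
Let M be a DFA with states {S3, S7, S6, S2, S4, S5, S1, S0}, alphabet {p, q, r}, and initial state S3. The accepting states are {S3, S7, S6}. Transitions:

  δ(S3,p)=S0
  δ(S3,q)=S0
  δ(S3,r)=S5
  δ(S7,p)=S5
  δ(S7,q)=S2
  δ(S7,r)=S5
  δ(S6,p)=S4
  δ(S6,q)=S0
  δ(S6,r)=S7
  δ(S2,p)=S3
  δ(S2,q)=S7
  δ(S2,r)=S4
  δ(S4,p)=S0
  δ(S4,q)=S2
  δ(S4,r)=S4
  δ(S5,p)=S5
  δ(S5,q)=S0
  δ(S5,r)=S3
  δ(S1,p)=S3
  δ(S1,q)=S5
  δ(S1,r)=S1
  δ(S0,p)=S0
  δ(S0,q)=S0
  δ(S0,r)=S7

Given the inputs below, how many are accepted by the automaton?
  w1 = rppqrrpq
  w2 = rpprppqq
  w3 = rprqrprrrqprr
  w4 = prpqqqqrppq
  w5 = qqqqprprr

0

w1: Trace: S3 -r-> S5 -p-> S5 -p-> S5 -q-> S0 -r-> S7 -r-> S5 -p-> S5 -q-> S0  → end S0, rejected
w2: Trace: S3 -r-> S5 -p-> S5 -p-> S5 -r-> S3 -p-> S0 -p-> S0 -q-> S0 -q-> S0  → end S0, rejected
w3: Trace: S3 -r-> S5 -p-> S5 -r-> S3 -q-> S0 -r-> S7 -p-> S5 -r-> S3 -r-> S5 -r-> S3 -q-> S0 -p-> S0 -r-> S7 -r-> S5  → end S5, rejected
w4: Trace: S3 -p-> S0 -r-> S7 -p-> S5 -q-> S0 -q-> S0 -q-> S0 -q-> S0 -r-> S7 -p-> S5 -p-> S5 -q-> S0  → end S0, rejected
w5: Trace: S3 -q-> S0 -q-> S0 -q-> S0 -q-> S0 -p-> S0 -r-> S7 -p-> S5 -r-> S3 -r-> S5  → end S5, rejected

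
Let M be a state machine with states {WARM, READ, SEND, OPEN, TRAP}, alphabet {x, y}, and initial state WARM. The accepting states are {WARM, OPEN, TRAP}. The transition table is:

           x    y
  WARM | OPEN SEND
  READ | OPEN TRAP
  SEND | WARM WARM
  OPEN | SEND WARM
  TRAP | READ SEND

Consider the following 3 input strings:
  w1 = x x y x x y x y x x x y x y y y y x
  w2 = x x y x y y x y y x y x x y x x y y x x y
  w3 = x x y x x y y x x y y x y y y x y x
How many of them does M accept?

w1:
  start at WARM
  read 'x': WARM → OPEN
  read 'x': OPEN → SEND
  read 'y': SEND → WARM
  read 'x': WARM → OPEN
  read 'x': OPEN → SEND
  read 'y': SEND → WARM
  read 'x': WARM → OPEN
  read 'y': OPEN → WARM
  read 'x': WARM → OPEN
  read 'x': OPEN → SEND
  read 'x': SEND → WARM
  read 'y': WARM → SEND
  read 'x': SEND → WARM
  read 'y': WARM → SEND
  read 'y': SEND → WARM
  read 'y': WARM → SEND
  read 'y': SEND → WARM
  read 'x': WARM → OPEN
  end OPEN, accepted
w2:
  start at WARM
  read 'x': WARM → OPEN
  read 'x': OPEN → SEND
  read 'y': SEND → WARM
  read 'x': WARM → OPEN
  read 'y': OPEN → WARM
  read 'y': WARM → SEND
  read 'x': SEND → WARM
  read 'y': WARM → SEND
  read 'y': SEND → WARM
  read 'x': WARM → OPEN
  read 'y': OPEN → WARM
  read 'x': WARM → OPEN
  read 'x': OPEN → SEND
  read 'y': SEND → WARM
  read 'x': WARM → OPEN
  read 'x': OPEN → SEND
  read 'y': SEND → WARM
  read 'y': WARM → SEND
  read 'x': SEND → WARM
  read 'x': WARM → OPEN
  read 'y': OPEN → WARM
  end WARM, accepted
w3:
  start at WARM
  read 'x': WARM → OPEN
  read 'x': OPEN → SEND
  read 'y': SEND → WARM
  read 'x': WARM → OPEN
  read 'x': OPEN → SEND
  read 'y': SEND → WARM
  read 'y': WARM → SEND
  read 'x': SEND → WARM
  read 'x': WARM → OPEN
  read 'y': OPEN → WARM
  read 'y': WARM → SEND
  read 'x': SEND → WARM
  read 'y': WARM → SEND
  read 'y': SEND → WARM
  read 'y': WARM → SEND
  read 'x': SEND → WARM
  read 'y': WARM → SEND
  read 'x': SEND → WARM
  end WARM, accepted

3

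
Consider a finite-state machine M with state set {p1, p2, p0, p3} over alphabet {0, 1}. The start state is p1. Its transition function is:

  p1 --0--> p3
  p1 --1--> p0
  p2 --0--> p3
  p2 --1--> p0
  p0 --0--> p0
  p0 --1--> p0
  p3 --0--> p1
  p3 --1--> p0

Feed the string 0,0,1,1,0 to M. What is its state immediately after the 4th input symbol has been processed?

p0

p1 → p3 → p1 → p0 → p0
After 4 symbols: p0.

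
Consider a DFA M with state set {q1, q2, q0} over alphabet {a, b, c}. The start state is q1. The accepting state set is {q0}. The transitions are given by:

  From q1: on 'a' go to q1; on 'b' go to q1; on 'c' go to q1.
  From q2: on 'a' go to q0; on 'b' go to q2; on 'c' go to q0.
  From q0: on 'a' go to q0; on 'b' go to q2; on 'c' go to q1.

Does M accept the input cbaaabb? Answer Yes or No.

Trace: q1 -c-> q1 -b-> q1 -a-> q1 -a-> q1 -a-> q1 -b-> q1 -b-> q1
End state q1 is not accepting.

No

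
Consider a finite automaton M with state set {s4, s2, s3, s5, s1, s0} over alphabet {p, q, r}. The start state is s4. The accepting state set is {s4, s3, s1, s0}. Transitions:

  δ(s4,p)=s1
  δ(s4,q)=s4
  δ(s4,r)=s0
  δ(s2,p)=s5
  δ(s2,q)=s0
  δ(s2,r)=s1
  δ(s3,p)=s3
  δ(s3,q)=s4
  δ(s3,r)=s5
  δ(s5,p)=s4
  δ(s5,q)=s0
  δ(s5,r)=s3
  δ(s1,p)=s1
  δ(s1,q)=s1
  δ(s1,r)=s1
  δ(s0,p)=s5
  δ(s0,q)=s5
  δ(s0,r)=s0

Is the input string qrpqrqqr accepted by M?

Yes

s4 → s4 → s0 → s5 → s0 → s0 → s5 → s0 → s0
End state s0 is accepting.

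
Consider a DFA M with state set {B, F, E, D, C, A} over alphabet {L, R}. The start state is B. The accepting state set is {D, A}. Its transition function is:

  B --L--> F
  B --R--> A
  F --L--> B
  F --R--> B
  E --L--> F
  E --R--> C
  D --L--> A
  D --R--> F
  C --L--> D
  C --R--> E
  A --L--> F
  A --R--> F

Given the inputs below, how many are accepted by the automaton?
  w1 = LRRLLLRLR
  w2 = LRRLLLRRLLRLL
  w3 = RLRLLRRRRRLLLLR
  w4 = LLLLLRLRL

0

w1:
  start at B
  read 'L': B → F
  read 'R': F → B
  read 'R': B → A
  read 'L': A → F
  read 'L': F → B
  read 'L': B → F
  read 'R': F → B
  read 'L': B → F
  read 'R': F → B
  end B, rejected
w2:
  start at B
  read 'L': B → F
  read 'R': F → B
  read 'R': B → A
  read 'L': A → F
  read 'L': F → B
  read 'L': B → F
  read 'R': F → B
  read 'R': B → A
  read 'L': A → F
  read 'L': F → B
  read 'R': B → A
  read 'L': A → F
  read 'L': F → B
  end B, rejected
w3:
  start at B
  read 'R': B → A
  read 'L': A → F
  read 'R': F → B
  read 'L': B → F
  read 'L': F → B
  read 'R': B → A
  read 'R': A → F
  read 'R': F → B
  read 'R': B → A
  read 'R': A → F
  read 'L': F → B
  read 'L': B → F
  read 'L': F → B
  read 'L': B → F
  read 'R': F → B
  end B, rejected
w4:
  start at B
  read 'L': B → F
  read 'L': F → B
  read 'L': B → F
  read 'L': F → B
  read 'L': B → F
  read 'R': F → B
  read 'L': B → F
  read 'R': F → B
  read 'L': B → F
  end F, rejected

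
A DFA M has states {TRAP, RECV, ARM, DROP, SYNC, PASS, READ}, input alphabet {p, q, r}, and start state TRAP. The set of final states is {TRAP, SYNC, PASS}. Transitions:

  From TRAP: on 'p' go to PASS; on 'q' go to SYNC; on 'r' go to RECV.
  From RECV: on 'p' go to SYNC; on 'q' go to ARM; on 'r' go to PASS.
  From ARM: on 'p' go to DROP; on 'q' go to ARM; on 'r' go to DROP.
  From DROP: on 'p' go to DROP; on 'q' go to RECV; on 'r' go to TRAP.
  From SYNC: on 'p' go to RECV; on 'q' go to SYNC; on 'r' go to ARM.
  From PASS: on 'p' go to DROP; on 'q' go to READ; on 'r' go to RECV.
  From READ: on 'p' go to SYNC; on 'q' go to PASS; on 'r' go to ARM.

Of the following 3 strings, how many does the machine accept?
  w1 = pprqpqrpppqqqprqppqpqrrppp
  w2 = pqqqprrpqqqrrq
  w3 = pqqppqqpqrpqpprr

1

w1: Trace: TRAP -p-> PASS -p-> DROP -r-> TRAP -q-> SYNC -p-> RECV -q-> ARM -r-> DROP -p-> DROP -p-> DROP -p-> DROP -q-> RECV -q-> ARM -q-> ARM -p-> DROP -r-> TRAP -q-> SYNC -p-> RECV -p-> SYNC -q-> SYNC -p-> RECV -q-> ARM -r-> DROP -r-> TRAP -p-> PASS -p-> DROP -p-> DROP  → end DROP, rejected
w2: Trace: TRAP -p-> PASS -q-> READ -q-> PASS -q-> READ -p-> SYNC -r-> ARM -r-> DROP -p-> DROP -q-> RECV -q-> ARM -q-> ARM -r-> DROP -r-> TRAP -q-> SYNC  → end SYNC, accepted
w3: Trace: TRAP -p-> PASS -q-> READ -q-> PASS -p-> DROP -p-> DROP -q-> RECV -q-> ARM -p-> DROP -q-> RECV -r-> PASS -p-> DROP -q-> RECV -p-> SYNC -p-> RECV -r-> PASS -r-> RECV  → end RECV, rejected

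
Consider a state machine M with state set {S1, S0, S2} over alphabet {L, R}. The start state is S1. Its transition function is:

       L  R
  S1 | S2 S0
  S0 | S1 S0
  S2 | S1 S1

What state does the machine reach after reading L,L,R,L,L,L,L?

S2

S1 → S2 → S1 → S0 → S1 → S2 → S1 → S2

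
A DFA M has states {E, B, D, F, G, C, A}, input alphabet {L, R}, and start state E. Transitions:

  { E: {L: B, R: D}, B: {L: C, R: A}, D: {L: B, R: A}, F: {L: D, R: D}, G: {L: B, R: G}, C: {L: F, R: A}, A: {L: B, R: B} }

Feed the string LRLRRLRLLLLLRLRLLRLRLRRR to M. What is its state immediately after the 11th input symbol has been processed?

D

Trace: E -L-> B -R-> A -L-> B -R-> A -R-> B -L-> C -R-> A -L-> B -L-> C -L-> F -L-> D
After 11 symbols: D.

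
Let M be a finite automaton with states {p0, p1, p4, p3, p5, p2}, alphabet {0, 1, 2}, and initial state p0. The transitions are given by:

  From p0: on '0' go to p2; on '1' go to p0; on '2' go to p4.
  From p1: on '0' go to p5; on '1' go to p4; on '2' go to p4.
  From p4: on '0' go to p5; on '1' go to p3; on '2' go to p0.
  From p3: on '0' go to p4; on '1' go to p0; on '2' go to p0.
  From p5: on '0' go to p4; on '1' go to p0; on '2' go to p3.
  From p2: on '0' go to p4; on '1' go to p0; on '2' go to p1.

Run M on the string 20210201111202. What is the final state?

start at p0
read '2': p0 → p4
read '0': p4 → p5
read '2': p5 → p3
read '1': p3 → p0
read '0': p0 → p2
read '2': p2 → p1
read '0': p1 → p5
read '1': p5 → p0
read '1': p0 → p0
read '1': p0 → p0
read '1': p0 → p0
read '2': p0 → p4
read '0': p4 → p5
read '2': p5 → p3

p3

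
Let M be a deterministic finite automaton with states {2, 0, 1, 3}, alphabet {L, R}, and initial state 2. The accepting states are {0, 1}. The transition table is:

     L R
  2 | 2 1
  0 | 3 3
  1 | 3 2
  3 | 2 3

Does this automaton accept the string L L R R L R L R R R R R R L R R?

start at 2
read 'L': 2 → 2
read 'L': 2 → 2
read 'R': 2 → 1
read 'R': 1 → 2
read 'L': 2 → 2
read 'R': 2 → 1
read 'L': 1 → 3
read 'R': 3 → 3
read 'R': 3 → 3
read 'R': 3 → 3
read 'R': 3 → 3
read 'R': 3 → 3
read 'R': 3 → 3
read 'L': 3 → 2
read 'R': 2 → 1
read 'R': 1 → 2
End state 2 is not accepting.

No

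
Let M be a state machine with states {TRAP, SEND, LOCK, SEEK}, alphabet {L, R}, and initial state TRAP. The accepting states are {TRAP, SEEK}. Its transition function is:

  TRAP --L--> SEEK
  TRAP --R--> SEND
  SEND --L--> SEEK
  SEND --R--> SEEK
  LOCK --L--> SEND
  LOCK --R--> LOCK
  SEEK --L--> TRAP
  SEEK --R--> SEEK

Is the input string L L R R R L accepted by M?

start at TRAP
read 'L': TRAP → SEEK
read 'L': SEEK → TRAP
read 'R': TRAP → SEND
read 'R': SEND → SEEK
read 'R': SEEK → SEEK
read 'L': SEEK → TRAP
End state TRAP is accepting.

Yes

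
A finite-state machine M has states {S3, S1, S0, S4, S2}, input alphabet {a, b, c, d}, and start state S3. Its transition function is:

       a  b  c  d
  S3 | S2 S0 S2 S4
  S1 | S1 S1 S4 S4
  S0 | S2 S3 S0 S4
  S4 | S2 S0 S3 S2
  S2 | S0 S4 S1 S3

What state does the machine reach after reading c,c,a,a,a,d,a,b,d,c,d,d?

S2

S3 → S2 → S1 → S1 → S1 → S1 → S4 → S2 → S4 → S2 → S1 → S4 → S2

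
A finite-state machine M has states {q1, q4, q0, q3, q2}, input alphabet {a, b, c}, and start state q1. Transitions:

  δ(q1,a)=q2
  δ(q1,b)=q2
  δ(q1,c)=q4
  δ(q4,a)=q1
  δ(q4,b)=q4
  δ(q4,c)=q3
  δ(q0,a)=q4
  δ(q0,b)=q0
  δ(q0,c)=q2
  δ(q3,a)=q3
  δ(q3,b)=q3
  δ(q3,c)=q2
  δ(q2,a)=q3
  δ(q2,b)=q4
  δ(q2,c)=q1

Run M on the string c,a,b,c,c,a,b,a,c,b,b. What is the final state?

start at q1
read 'c': q1 → q4
read 'a': q4 → q1
read 'b': q1 → q2
read 'c': q2 → q1
read 'c': q1 → q4
read 'a': q4 → q1
read 'b': q1 → q2
read 'a': q2 → q3
read 'c': q3 → q2
read 'b': q2 → q4
read 'b': q4 → q4

q4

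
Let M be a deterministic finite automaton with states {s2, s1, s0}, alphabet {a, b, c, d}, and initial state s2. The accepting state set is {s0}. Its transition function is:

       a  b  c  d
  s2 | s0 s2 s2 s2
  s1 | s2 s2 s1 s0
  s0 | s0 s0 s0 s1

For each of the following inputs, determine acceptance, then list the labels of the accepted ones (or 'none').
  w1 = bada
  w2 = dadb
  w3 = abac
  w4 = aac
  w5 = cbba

w3, w4, w5

w1: s2 → s2 → s0 → s1 → s2  → end s2, rejected
w2: s2 → s2 → s0 → s1 → s2  → end s2, rejected
w3: s2 → s0 → s0 → s0 → s0  → end s0, accepted
w4: s2 → s0 → s0 → s0  → end s0, accepted
w5: s2 → s2 → s2 → s2 → s0  → end s0, accepted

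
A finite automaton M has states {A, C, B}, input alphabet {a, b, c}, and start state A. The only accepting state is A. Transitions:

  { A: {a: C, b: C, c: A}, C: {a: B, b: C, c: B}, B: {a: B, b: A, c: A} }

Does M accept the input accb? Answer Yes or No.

No

A → C → B → A → C
End state C is not accepting.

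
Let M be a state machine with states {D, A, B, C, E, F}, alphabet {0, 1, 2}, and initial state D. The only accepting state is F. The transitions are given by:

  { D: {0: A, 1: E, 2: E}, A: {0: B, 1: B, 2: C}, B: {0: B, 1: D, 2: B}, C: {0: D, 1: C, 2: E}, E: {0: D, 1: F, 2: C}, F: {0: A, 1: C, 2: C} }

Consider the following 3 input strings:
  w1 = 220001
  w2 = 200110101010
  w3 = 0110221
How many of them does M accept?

w1: D → E → C → D → A → B → D  → end D, rejected
w2: D → E → D → A → B → D → A → B → B → D → A → B → B  → end B, rejected
w3: D → A → B → D → A → C → E → F  → end F, accepted

1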